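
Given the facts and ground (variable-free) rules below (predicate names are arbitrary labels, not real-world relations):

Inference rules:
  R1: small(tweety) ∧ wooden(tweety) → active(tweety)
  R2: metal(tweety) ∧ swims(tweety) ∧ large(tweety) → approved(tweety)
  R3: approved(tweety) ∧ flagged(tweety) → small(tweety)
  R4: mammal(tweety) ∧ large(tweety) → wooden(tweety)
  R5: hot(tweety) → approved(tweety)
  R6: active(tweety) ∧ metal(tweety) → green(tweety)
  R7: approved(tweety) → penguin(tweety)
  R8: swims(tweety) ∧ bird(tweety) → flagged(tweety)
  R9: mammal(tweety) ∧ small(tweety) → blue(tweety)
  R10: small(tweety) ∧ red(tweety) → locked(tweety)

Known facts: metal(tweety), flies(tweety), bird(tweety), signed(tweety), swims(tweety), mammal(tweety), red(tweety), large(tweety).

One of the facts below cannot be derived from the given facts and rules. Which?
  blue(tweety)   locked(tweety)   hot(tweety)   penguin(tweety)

hot(tweety)

Round 1 — R2, R4, R8, derive approved(tweety), wooden(tweety), flagged(tweety).
Round 2 — R3, R7, derive small(tweety), penguin(tweety).
Round 3 — R1, R9, R10, derive active(tweety), blue(tweety), locked(tweety).
Round 4 — R6, derive green(tweety).
Derived: blue(tweety) (round 3), penguin(tweety) (round 2), locked(tweety) (round 3). hot(tweety) never appears in any round.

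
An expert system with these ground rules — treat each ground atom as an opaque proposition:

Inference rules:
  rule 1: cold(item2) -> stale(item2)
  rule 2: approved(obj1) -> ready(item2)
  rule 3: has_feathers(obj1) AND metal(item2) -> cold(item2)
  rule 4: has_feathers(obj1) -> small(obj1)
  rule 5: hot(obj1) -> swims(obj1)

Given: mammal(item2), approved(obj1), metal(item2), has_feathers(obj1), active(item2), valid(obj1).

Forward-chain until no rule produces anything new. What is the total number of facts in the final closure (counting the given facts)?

10

Round 1: rule 2 [approved(obj1) -> ready(item2)]; rule 3 [has_feathers(obj1) AND metal(item2) -> cold(item2)]; rule 4 [has_feathers(obj1) -> small(obj1)]. Adds ready(item2), cold(item2), small(obj1).
Round 2: rule 1 [cold(item2) -> stale(item2)]. Adds stale(item2).
Closure: {active(item2), approved(obj1), cold(item2), has_feathers(obj1), mammal(item2), metal(item2), ready(item2), small(obj1), stale(item2), valid(obj1)} — 10 facts.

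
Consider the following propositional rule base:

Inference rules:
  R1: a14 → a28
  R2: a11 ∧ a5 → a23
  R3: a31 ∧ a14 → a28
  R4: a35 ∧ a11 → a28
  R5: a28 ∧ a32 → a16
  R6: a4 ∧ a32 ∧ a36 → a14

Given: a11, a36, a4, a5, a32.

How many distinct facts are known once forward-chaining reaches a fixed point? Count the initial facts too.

9

[1] R2 [a11 ∧ a5 → a23]; R6 [a4 ∧ a32 ∧ a36 → a14]. ⇒ new: a23, a14.
[2] R1 [a14 → a28]. ⇒ new: a28.
[3] R5 [a28 ∧ a32 → a16]. ⇒ new: a16.
Closure: {a11, a14, a16, a23, a28, a32, a36, a4, a5} — 9 facts.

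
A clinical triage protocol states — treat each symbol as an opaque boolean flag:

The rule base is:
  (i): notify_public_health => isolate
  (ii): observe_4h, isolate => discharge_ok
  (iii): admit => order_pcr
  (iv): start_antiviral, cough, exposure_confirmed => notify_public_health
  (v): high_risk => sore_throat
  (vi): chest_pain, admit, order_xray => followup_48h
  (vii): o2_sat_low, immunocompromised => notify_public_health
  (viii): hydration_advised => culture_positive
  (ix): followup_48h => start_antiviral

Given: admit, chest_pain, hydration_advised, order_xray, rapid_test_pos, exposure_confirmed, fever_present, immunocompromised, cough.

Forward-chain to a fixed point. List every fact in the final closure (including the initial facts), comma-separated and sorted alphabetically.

admit, chest_pain, cough, culture_positive, exposure_confirmed, fever_present, followup_48h, hydration_advised, immunocompromised, isolate, notify_public_health, order_pcr, order_xray, rapid_test_pos, start_antiviral

Round 1: (iii) [admit => order_pcr]; (vi) [chest_pain, admit, order_xray => followup_48h]; (viii) [hydration_advised => culture_positive]. Adds order_pcr, followup_48h, culture_positive.
Round 2: (ix) [followup_48h => start_antiviral]. Adds start_antiviral.
Round 3: (iv) [start_antiviral, cough, exposure_confirmed => notify_public_health]. Adds notify_public_health.
Round 4: (i) [notify_public_health => isolate]. Adds isolate.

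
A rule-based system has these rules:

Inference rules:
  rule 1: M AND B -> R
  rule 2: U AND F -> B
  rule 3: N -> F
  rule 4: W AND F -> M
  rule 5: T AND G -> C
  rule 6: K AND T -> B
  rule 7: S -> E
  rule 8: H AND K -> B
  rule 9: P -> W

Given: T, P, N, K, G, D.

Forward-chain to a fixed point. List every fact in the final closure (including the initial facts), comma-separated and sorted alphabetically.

B, C, D, F, G, K, M, N, P, R, T, W

Round 1 fires rule 3, rule 5, rule 6, rule 9, giving F, C, B, W.
Round 2 fires rule 4, giving M.
Round 3 fires rule 1, giving R.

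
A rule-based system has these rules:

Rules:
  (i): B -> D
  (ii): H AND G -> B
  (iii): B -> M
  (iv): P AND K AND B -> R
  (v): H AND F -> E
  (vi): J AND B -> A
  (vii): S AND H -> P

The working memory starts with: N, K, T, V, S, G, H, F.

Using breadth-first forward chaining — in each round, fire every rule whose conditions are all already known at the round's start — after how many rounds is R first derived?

2

Round 1 — (ii), (v), (vii), derive B, E, P.
Round 2 — (i), (iii), (iv), derive D, M, R.
R first appears in round 2.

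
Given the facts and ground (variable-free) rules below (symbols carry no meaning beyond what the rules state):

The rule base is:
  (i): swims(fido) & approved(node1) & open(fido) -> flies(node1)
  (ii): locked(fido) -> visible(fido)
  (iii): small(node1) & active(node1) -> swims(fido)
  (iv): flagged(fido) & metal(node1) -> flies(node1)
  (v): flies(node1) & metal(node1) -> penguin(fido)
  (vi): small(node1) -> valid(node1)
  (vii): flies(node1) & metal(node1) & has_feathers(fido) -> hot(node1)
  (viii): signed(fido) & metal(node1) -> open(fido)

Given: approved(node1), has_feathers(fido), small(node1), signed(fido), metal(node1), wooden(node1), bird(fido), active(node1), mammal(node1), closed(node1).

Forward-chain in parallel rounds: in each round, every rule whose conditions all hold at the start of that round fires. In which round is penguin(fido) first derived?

Round 1: (iii) [small(node1) & active(node1) -> swims(fido)]; (vi) [small(node1) -> valid(node1)]; (viii) [signed(fido) & metal(node1) -> open(fido)]. Adds swims(fido), valid(node1), open(fido).
Round 2: (i) [swims(fido) & approved(node1) & open(fido) -> flies(node1)]. Adds flies(node1).
Round 3: (v) [flies(node1) & metal(node1) -> penguin(fido)]; (vii) [flies(node1) & metal(node1) & has_feathers(fido) -> hot(node1)]. Adds penguin(fido), hot(node1).
penguin(fido) first appears in round 3.

3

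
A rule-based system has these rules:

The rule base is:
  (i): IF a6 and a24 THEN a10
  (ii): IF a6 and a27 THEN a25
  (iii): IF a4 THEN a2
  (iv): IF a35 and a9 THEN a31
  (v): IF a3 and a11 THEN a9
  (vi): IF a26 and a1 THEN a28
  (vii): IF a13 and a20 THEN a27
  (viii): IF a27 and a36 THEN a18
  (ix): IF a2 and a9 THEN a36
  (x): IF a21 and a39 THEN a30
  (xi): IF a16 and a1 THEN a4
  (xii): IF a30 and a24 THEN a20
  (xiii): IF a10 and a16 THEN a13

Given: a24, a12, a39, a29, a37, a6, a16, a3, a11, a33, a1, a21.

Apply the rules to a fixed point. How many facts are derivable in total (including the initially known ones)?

23

[1] (i) [IF a6 and a24 THEN a10]; (v) [IF a3 and a11 THEN a9]; (x) [IF a21 and a39 THEN a30]; (xi) [IF a16 and a1 THEN a4]. ⇒ new: a10, a9, a30, a4.
[2] (iii) [IF a4 THEN a2]; (xii) [IF a30 and a24 THEN a20]; (xiii) [IF a10 and a16 THEN a13]. ⇒ new: a2, a20, a13.
[3] (vii) [IF a13 and a20 THEN a27]; (ix) [IF a2 and a9 THEN a36]. ⇒ new: a27, a36.
[4] (ii) [IF a6 and a27 THEN a25]; (viii) [IF a27 and a36 THEN a18]. ⇒ new: a25, a18.
Closure: {a1, a10, a11, a12, a13, a16, a18, a2, a20, a21, a24, a25, a27, a29, a3, a30, a33, a36, a37, a39, a4, a6, a9} — 23 facts.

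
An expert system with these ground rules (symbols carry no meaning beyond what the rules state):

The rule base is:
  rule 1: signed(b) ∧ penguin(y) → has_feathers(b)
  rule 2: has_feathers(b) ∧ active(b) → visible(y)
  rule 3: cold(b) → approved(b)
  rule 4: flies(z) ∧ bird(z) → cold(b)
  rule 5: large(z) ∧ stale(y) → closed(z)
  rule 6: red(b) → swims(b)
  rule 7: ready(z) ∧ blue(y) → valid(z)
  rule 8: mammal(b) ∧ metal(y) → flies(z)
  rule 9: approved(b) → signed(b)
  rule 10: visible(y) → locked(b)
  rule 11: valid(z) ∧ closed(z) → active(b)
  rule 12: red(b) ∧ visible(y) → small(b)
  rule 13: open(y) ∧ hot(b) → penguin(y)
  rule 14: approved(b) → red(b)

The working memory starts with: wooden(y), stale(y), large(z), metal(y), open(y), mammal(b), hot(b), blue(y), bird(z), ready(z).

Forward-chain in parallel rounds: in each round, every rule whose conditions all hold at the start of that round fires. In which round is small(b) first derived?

7

Round 1 fires rule 5, rule 7, rule 8, rule 13, giving closed(z), valid(z), flies(z), penguin(y).
Round 2 fires rule 4, rule 11, giving cold(b), active(b).
Round 3 fires rule 3, giving approved(b).
Round 4 fires rule 9, rule 14, giving signed(b), red(b).
Round 5 fires rule 1, rule 6, giving has_feathers(b), swims(b).
Round 6 fires rule 2, giving visible(y).
Round 7 fires rule 10, rule 12, giving locked(b), small(b).
small(b) first appears in round 7.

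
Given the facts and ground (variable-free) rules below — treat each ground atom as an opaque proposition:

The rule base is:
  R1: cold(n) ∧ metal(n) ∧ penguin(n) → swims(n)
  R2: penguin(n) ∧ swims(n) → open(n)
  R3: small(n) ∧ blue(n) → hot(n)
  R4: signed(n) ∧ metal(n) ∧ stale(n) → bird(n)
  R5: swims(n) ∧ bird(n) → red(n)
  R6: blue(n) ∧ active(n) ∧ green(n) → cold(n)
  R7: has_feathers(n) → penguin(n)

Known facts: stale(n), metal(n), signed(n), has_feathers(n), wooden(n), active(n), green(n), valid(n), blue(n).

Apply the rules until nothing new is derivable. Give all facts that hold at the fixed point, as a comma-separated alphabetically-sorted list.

active(n), bird(n), blue(n), cold(n), green(n), has_feathers(n), metal(n), open(n), penguin(n), red(n), signed(n), stale(n), swims(n), valid(n), wooden(n)

Round 1: R4 [signed(n) ∧ metal(n) ∧ stale(n) → bird(n)]; R6 [blue(n) ∧ active(n) ∧ green(n) → cold(n)]; R7 [has_feathers(n) → penguin(n)]. Adds bird(n), cold(n), penguin(n).
Round 2: R1 [cold(n) ∧ metal(n) ∧ penguin(n) → swims(n)]. Adds swims(n).
Round 3: R2 [penguin(n) ∧ swims(n) → open(n)]; R5 [swims(n) ∧ bird(n) → red(n)]. Adds open(n), red(n).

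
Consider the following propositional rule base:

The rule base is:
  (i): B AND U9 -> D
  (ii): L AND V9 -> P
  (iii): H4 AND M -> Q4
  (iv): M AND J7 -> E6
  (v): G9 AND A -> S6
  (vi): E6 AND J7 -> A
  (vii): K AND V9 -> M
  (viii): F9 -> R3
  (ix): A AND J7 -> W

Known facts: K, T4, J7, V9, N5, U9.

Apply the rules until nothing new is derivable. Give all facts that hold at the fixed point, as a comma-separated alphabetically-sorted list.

A, E6, J7, K, M, N5, T4, U9, V9, W

[1] (vii) [K AND V9 -> M]. ⇒ new: M.
[2] (iv) [M AND J7 -> E6]. ⇒ new: E6.
[3] (vi) [E6 AND J7 -> A]. ⇒ new: A.
[4] (ix) [A AND J7 -> W]. ⇒ new: W.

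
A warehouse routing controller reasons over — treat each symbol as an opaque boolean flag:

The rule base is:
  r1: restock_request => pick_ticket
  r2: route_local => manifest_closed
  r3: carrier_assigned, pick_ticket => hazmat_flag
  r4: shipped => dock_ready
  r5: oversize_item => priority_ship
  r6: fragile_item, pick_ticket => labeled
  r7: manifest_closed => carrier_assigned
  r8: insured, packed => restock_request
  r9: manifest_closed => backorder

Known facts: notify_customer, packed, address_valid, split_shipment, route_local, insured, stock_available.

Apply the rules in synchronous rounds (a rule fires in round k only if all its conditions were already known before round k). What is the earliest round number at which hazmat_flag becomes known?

[1] r2 [route_local => manifest_closed]; r8 [insured, packed => restock_request]. ⇒ new: manifest_closed, restock_request.
[2] r1 [restock_request => pick_ticket]; r7 [manifest_closed => carrier_assigned]; r9 [manifest_closed => backorder]. ⇒ new: pick_ticket, carrier_assigned, backorder.
[3] r3 [carrier_assigned, pick_ticket => hazmat_flag]. ⇒ new: hazmat_flag.
hazmat_flag first appears in round 3.

3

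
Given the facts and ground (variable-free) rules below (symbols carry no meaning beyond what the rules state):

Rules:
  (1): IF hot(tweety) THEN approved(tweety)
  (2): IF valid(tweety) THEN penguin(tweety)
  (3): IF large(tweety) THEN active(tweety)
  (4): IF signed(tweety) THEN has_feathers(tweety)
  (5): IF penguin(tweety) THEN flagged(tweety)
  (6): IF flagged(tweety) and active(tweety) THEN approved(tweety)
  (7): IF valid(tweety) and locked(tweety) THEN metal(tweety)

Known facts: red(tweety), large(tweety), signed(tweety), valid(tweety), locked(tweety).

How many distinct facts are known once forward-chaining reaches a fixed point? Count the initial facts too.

Round 1: (2) [IF valid(tweety) THEN penguin(tweety)]; (3) [IF large(tweety) THEN active(tweety)]; (4) [IF signed(tweety) THEN has_feathers(tweety)]; (7) [IF valid(tweety) and locked(tweety) THEN metal(tweety)]. Adds penguin(tweety), active(tweety), has_feathers(tweety), metal(tweety).
Round 2: (5) [IF penguin(tweety) THEN flagged(tweety)]. Adds flagged(tweety).
Round 3: (6) [IF flagged(tweety) and active(tweety) THEN approved(tweety)]. Adds approved(tweety).
Closure: {active(tweety), approved(tweety), flagged(tweety), has_feathers(tweety), large(tweety), locked(tweety), metal(tweety), penguin(tweety), red(tweety), signed(tweety), valid(tweety)} — 11 facts.

11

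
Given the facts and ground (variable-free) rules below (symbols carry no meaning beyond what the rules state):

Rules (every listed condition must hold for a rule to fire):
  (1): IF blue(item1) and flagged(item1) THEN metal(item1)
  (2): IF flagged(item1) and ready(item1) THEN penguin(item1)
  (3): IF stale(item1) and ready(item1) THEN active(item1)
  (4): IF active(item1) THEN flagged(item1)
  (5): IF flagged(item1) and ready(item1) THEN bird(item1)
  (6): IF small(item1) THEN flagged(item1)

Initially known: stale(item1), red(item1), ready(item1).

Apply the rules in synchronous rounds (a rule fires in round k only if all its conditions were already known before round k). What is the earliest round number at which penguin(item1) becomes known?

3

Round 1: (3) [IF stale(item1) and ready(item1) THEN active(item1)]. New: active(item1).
Round 2: (4) [IF active(item1) THEN flagged(item1)]. New: flagged(item1).
Round 3: (2) [IF flagged(item1) and ready(item1) THEN penguin(item1)]; (5) [IF flagged(item1) and ready(item1) THEN bird(item1)]. New: penguin(item1), bird(item1).
penguin(item1) first appears in round 3.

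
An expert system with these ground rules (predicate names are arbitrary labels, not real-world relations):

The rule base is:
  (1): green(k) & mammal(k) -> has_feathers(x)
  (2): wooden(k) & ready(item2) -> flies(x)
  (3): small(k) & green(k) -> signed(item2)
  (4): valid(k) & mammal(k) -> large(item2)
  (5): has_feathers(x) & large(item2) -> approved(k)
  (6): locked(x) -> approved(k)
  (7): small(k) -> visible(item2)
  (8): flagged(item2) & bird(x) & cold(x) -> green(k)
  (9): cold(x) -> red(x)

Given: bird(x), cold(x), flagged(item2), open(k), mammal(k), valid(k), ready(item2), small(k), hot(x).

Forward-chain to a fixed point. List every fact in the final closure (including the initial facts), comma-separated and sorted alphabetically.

Round 1 fires (4), (7), (8), (9), giving large(item2), visible(item2), green(k), red(x).
Round 2 fires (1), (3), giving has_feathers(x), signed(item2).
Round 3 fires (5), giving approved(k).

approved(k), bird(x), cold(x), flagged(item2), green(k), has_feathers(x), hot(x), large(item2), mammal(k), open(k), ready(item2), red(x), signed(item2), small(k), valid(k), visible(item2)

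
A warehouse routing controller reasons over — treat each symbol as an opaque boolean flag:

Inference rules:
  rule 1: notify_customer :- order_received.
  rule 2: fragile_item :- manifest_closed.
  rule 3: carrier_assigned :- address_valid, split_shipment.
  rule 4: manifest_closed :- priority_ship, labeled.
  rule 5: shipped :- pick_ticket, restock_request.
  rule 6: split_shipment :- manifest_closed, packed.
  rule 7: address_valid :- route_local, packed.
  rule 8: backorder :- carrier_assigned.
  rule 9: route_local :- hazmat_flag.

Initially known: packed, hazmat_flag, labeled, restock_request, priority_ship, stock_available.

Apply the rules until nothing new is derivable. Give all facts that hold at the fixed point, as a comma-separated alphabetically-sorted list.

address_valid, backorder, carrier_assigned, fragile_item, hazmat_flag, labeled, manifest_closed, packed, priority_ship, restock_request, route_local, split_shipment, stock_available

Round 1: rule 4 [manifest_closed :- priority_ship, labeled.]; rule 9 [route_local :- hazmat_flag.]. Adds manifest_closed, route_local.
Round 2: rule 2 [fragile_item :- manifest_closed.]; rule 6 [split_shipment :- manifest_closed, packed.]; rule 7 [address_valid :- route_local, packed.]. Adds fragile_item, split_shipment, address_valid.
Round 3: rule 3 [carrier_assigned :- address_valid, split_shipment.]. Adds carrier_assigned.
Round 4: rule 8 [backorder :- carrier_assigned.]. Adds backorder.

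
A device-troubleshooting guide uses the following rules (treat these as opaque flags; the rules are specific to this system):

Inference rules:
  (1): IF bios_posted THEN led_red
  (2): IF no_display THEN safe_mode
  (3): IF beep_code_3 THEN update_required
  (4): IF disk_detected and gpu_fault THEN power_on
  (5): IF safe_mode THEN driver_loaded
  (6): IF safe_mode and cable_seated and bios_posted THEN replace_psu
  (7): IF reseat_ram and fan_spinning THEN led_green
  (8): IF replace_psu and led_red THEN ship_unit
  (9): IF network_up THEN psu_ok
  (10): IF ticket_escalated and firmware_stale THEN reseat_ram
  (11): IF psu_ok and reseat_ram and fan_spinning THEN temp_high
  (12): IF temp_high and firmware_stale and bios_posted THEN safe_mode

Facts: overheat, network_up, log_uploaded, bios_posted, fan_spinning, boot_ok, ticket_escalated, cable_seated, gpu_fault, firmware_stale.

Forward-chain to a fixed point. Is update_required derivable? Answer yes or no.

Round 1: (1) [IF bios_posted THEN led_red]; (9) [IF network_up THEN psu_ok]; (10) [IF ticket_escalated and firmware_stale THEN reseat_ram]. Adds led_red, psu_ok, reseat_ram.
Round 2: (7) [IF reseat_ram and fan_spinning THEN led_green]; (11) [IF psu_ok and reseat_ram and fan_spinning THEN temp_high]. Adds led_green, temp_high.
Round 3: (12) [IF temp_high and firmware_stale and bios_posted THEN safe_mode]. Adds safe_mode.
Round 4: (5) [IF safe_mode THEN driver_loaded]; (6) [IF safe_mode and cable_seated and bios_posted THEN replace_psu]. Adds driver_loaded, replace_psu.
Round 5: (8) [IF replace_psu and led_red THEN ship_unit]. Adds ship_unit.
Fixed point reached. update_required is concluded only by (3); (3) needs beep_code_3 (never derived).

no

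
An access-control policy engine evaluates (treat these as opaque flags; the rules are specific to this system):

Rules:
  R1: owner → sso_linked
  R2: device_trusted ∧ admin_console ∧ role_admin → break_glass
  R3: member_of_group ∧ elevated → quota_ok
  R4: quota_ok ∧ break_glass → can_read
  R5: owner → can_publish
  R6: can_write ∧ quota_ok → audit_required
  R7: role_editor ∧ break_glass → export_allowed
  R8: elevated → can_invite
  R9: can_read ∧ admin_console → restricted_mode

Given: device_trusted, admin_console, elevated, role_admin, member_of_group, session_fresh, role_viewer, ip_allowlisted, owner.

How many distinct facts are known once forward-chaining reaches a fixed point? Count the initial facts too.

[1] R1 [owner → sso_linked]; R2 [device_trusted ∧ admin_console ∧ role_admin → break_glass]; R3 [member_of_group ∧ elevated → quota_ok]; R5 [owner → can_publish]; R8 [elevated → can_invite]. ⇒ new: sso_linked, break_glass, quota_ok, can_publish, can_invite.
[2] R4 [quota_ok ∧ break_glass → can_read]. ⇒ new: can_read.
[3] R9 [can_read ∧ admin_console → restricted_mode]. ⇒ new: restricted_mode.
Closure: {admin_console, break_glass, can_invite, can_publish, can_read, device_trusted, elevated, ip_allowlisted, member_of_group, owner, quota_ok, restricted_mode, role_admin, role_viewer, session_fresh, sso_linked} — 16 facts.

16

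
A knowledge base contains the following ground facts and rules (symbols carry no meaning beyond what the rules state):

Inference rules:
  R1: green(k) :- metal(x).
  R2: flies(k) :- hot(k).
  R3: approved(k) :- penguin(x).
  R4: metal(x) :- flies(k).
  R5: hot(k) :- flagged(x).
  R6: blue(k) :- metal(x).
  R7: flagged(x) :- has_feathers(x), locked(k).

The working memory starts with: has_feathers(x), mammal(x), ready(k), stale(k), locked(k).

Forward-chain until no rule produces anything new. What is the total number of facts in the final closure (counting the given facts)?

Round 1 — R7, derive flagged(x).
Round 2 — R5, derive hot(k).
Round 3 — R2, derive flies(k).
Round 4 — R4, derive metal(x).
Round 5 — R1, R6, derive green(k), blue(k).
Closure: {blue(k), flagged(x), flies(k), green(k), has_feathers(x), hot(k), locked(k), mammal(x), metal(x), ready(k), stale(k)} — 11 facts.

11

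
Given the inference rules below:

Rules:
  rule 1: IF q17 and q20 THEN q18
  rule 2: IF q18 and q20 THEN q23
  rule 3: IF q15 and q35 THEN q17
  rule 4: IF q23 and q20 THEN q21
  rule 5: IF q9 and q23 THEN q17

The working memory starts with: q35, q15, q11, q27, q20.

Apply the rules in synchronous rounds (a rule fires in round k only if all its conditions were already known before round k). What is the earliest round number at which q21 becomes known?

4

Round 1: rule 3 [IF q15 and q35 THEN q17]. New: q17.
Round 2: rule 1 [IF q17 and q20 THEN q18]. New: q18.
Round 3: rule 2 [IF q18 and q20 THEN q23]. New: q23.
Round 4: rule 4 [IF q23 and q20 THEN q21]. New: q21.
q21 first appears in round 4.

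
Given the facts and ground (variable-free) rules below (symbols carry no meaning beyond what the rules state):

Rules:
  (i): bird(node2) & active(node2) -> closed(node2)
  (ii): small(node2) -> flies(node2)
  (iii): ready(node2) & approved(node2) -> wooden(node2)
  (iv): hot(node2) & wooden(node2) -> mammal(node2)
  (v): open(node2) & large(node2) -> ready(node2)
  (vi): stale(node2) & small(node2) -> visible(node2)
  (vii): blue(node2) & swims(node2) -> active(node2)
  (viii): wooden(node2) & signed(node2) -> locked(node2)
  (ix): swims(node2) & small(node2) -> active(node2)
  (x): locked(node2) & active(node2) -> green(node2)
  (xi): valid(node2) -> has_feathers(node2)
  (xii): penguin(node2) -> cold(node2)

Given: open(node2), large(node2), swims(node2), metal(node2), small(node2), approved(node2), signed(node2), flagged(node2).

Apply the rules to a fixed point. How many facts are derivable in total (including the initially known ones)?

14

Round 1 fires (ii), (v), (ix), giving flies(node2), ready(node2), active(node2).
Round 2 fires (iii), giving wooden(node2).
Round 3 fires (viii), giving locked(node2).
Round 4 fires (x), giving green(node2).
Closure: {active(node2), approved(node2), flagged(node2), flies(node2), green(node2), large(node2), locked(node2), metal(node2), open(node2), ready(node2), signed(node2), small(node2), swims(node2), wooden(node2)} — 14 facts.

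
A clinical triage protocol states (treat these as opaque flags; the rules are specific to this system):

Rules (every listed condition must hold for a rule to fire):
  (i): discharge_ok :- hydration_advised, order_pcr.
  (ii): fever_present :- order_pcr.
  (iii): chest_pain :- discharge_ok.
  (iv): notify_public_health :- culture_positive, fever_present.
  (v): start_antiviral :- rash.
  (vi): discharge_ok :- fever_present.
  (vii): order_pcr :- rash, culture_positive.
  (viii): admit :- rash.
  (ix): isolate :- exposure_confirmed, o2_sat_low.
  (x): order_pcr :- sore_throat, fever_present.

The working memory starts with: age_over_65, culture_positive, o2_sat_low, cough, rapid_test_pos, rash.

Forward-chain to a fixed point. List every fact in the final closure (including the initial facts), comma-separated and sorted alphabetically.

Round 1: (v) [start_antiviral :- rash.]; (vii) [order_pcr :- rash, culture_positive.]; (viii) [admit :- rash.]. New: start_antiviral, order_pcr, admit.
Round 2: (ii) [fever_present :- order_pcr.]. New: fever_present.
Round 3: (iv) [notify_public_health :- culture_positive, fever_present.]; (vi) [discharge_ok :- fever_present.]. New: notify_public_health, discharge_ok.
Round 4: (iii) [chest_pain :- discharge_ok.]. New: chest_pain.

admit, age_over_65, chest_pain, cough, culture_positive, discharge_ok, fever_present, notify_public_health, o2_sat_low, order_pcr, rapid_test_pos, rash, start_antiviral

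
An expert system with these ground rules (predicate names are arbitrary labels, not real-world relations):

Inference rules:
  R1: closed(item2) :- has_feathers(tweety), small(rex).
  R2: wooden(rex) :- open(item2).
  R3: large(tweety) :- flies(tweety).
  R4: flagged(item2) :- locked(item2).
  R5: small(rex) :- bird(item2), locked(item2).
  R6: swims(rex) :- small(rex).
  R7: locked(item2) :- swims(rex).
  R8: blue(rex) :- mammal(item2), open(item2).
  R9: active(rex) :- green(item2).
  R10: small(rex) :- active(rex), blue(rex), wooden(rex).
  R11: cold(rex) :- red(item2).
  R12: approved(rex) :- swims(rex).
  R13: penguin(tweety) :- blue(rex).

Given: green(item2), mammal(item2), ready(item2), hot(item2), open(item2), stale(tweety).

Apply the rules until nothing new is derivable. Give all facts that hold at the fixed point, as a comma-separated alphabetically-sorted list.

Round 1: R2 [wooden(rex) :- open(item2).]; R8 [blue(rex) :- mammal(item2), open(item2).]; R9 [active(rex) :- green(item2).]. New: wooden(rex), blue(rex), active(rex).
Round 2: R10 [small(rex) :- active(rex), blue(rex), wooden(rex).]; R13 [penguin(tweety) :- blue(rex).]. New: small(rex), penguin(tweety).
Round 3: R6 [swims(rex) :- small(rex).]. New: swims(rex).
Round 4: R7 [locked(item2) :- swims(rex).]; R12 [approved(rex) :- swims(rex).]. New: locked(item2), approved(rex).
Round 5: R4 [flagged(item2) :- locked(item2).]. New: flagged(item2).

active(rex), approved(rex), blue(rex), flagged(item2), green(item2), hot(item2), locked(item2), mammal(item2), open(item2), penguin(tweety), ready(item2), small(rex), stale(tweety), swims(rex), wooden(rex)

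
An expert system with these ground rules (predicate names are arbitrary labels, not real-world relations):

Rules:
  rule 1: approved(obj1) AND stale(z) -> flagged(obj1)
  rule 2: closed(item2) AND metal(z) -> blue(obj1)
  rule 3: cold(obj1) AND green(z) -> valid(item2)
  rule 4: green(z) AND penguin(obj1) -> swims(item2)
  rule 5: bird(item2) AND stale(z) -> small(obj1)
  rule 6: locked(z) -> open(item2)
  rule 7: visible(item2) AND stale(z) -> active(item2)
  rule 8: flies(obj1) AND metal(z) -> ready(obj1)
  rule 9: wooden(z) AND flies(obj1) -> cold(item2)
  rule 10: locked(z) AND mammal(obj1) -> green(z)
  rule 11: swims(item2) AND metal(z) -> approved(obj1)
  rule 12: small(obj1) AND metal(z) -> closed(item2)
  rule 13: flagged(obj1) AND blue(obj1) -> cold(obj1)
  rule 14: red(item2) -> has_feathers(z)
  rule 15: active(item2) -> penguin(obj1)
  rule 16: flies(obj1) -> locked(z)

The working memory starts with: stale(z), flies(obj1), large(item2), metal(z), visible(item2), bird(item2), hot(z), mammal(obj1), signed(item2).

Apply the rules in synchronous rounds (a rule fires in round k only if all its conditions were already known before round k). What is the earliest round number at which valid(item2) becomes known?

7

Round 1 — rule 5, rule 7, rule 8, rule 16, derive small(obj1), active(item2), ready(obj1), locked(z).
Round 2 — rule 6, rule 10, rule 12, rule 15, derive open(item2), green(z), closed(item2), penguin(obj1).
Round 3 — rule 2, rule 4, derive blue(obj1), swims(item2).
Round 4 — rule 11, derive approved(obj1).
Round 5 — rule 1, derive flagged(obj1).
Round 6 — rule 13, derive cold(obj1).
Round 7 — rule 3, derive valid(item2).
valid(item2) first appears in round 7.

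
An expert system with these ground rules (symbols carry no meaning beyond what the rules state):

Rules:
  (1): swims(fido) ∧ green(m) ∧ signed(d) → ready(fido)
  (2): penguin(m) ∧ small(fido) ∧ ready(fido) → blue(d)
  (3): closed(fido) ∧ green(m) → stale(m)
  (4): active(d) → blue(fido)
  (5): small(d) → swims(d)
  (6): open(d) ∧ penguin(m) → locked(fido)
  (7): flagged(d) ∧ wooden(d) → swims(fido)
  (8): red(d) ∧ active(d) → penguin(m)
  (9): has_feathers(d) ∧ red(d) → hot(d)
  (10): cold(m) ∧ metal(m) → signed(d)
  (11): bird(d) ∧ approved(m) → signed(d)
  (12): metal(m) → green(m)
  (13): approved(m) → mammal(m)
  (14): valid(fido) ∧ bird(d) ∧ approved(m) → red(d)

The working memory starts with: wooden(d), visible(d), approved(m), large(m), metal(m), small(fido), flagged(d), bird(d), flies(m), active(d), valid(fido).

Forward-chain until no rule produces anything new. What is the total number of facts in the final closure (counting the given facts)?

Round 1 fires (4), (7), (11), (12), (13), (14), giving blue(fido), swims(fido), signed(d), green(m), mammal(m), red(d).
Round 2 fires (1), (8), giving ready(fido), penguin(m).
Round 3 fires (2), giving blue(d).
Closure: {active(d), approved(m), bird(d), blue(d), blue(fido), flagged(d), flies(m), green(m), large(m), mammal(m), metal(m), penguin(m), ready(fido), red(d), signed(d), small(fido), swims(fido), valid(fido), visible(d), wooden(d)} — 20 facts.

20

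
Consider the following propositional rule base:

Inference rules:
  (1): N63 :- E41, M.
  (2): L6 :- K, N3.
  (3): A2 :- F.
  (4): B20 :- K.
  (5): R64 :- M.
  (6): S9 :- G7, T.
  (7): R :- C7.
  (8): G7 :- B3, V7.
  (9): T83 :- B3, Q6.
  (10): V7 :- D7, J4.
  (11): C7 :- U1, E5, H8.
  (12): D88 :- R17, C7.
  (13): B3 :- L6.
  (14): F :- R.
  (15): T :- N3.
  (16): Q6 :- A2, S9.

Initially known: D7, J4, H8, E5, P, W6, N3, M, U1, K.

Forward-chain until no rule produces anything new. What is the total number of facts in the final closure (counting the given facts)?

24

Round 1: (2) [L6 :- K, N3.]; (4) [B20 :- K.]; (5) [R64 :- M.]; (10) [V7 :- D7, J4.]; (11) [C7 :- U1, E5, H8.]; (15) [T :- N3.]. New: L6, B20, R64, V7, C7, T.
Round 2: (7) [R :- C7.]; (13) [B3 :- L6.]. New: R, B3.
Round 3: (8) [G7 :- B3, V7.]; (14) [F :- R.]. New: G7, F.
Round 4: (3) [A2 :- F.]; (6) [S9 :- G7, T.]. New: A2, S9.
Round 5: (16) [Q6 :- A2, S9.]. New: Q6.
Round 6: (9) [T83 :- B3, Q6.]. New: T83.
Closure: {A2, B20, B3, C7, D7, E5, F, G7, H8, J4, K, L6, M, N3, P, Q6, R, R64, S9, T, T83, U1, V7, W6} — 24 facts.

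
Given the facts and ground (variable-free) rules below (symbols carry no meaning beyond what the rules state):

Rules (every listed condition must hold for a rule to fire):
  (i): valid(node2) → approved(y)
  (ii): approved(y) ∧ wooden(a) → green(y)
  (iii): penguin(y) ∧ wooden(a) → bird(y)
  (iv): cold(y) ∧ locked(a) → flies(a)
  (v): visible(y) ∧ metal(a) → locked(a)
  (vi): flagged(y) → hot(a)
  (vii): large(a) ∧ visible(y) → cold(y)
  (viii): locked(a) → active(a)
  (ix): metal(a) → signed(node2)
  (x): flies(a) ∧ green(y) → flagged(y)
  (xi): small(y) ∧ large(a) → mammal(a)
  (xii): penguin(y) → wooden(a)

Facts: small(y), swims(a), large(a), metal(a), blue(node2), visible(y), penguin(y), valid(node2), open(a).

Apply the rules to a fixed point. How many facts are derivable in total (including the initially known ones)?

Round 1: (i) [valid(node2) → approved(y)]; (v) [visible(y) ∧ metal(a) → locked(a)]; (vii) [large(a) ∧ visible(y) → cold(y)]; (ix) [metal(a) → signed(node2)]; (xi) [small(y) ∧ large(a) → mammal(a)]; (xii) [penguin(y) → wooden(a)]. Adds approved(y), locked(a), cold(y), signed(node2), mammal(a), wooden(a).
Round 2: (ii) [approved(y) ∧ wooden(a) → green(y)]; (iii) [penguin(y) ∧ wooden(a) → bird(y)]; (iv) [cold(y) ∧ locked(a) → flies(a)]; (viii) [locked(a) → active(a)]. Adds green(y), bird(y), flies(a), active(a).
Round 3: (x) [flies(a) ∧ green(y) → flagged(y)]. Adds flagged(y).
Round 4: (vi) [flagged(y) → hot(a)]. Adds hot(a).
Closure: {active(a), approved(y), bird(y), blue(node2), cold(y), flagged(y), flies(a), green(y), hot(a), large(a), locked(a), mammal(a), metal(a), open(a), penguin(y), signed(node2), small(y), swims(a), valid(node2), visible(y), wooden(a)} — 21 facts.

21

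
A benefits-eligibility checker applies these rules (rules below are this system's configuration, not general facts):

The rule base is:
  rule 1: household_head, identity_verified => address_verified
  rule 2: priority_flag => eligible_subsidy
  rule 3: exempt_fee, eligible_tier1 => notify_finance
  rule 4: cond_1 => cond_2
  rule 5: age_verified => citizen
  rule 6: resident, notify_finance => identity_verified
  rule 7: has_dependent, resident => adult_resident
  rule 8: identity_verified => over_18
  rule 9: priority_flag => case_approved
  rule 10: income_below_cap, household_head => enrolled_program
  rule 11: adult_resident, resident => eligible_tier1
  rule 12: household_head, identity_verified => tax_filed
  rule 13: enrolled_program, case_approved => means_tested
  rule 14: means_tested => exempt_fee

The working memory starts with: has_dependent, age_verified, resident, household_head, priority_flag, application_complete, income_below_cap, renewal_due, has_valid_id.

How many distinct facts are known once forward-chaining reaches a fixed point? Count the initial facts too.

Round 1: rule 2 [priority_flag => eligible_subsidy]; rule 5 [age_verified => citizen]; rule 7 [has_dependent, resident => adult_resident]; rule 9 [priority_flag => case_approved]; rule 10 [income_below_cap, household_head => enrolled_program]. Adds eligible_subsidy, citizen, adult_resident, case_approved, enrolled_program.
Round 2: rule 11 [adult_resident, resident => eligible_tier1]; rule 13 [enrolled_program, case_approved => means_tested]. Adds eligible_tier1, means_tested.
Round 3: rule 14 [means_tested => exempt_fee]. Adds exempt_fee.
Round 4: rule 3 [exempt_fee, eligible_tier1 => notify_finance]. Adds notify_finance.
Round 5: rule 6 [resident, notify_finance => identity_verified]. Adds identity_verified.
Round 6: rule 1 [household_head, identity_verified => address_verified]; rule 8 [identity_verified => over_18]; rule 12 [household_head, identity_verified => tax_filed]. Adds address_verified, over_18, tax_filed.
Closure: {address_verified, adult_resident, age_verified, application_complete, case_approved, citizen, eligible_subsidy, eligible_tier1, enrolled_program, exempt_fee, has_dependent, has_valid_id, household_head, identity_verified, income_below_cap, means_tested, notify_finance, over_18, priority_flag, renewal_due, resident, tax_filed} — 22 facts.

22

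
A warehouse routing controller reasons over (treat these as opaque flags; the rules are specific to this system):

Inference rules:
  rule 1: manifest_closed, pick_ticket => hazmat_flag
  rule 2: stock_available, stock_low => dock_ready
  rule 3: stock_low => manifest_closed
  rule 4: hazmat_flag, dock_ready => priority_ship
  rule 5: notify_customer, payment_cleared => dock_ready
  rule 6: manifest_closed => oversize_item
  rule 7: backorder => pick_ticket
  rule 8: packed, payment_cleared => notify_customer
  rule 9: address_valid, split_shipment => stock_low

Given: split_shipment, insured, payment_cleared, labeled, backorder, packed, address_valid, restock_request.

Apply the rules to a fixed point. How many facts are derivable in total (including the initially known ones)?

[1] rule 7 [backorder => pick_ticket]; rule 8 [packed, payment_cleared => notify_customer]; rule 9 [address_valid, split_shipment => stock_low]. ⇒ new: pick_ticket, notify_customer, stock_low.
[2] rule 3 [stock_low => manifest_closed]; rule 5 [notify_customer, payment_cleared => dock_ready]. ⇒ new: manifest_closed, dock_ready.
[3] rule 1 [manifest_closed, pick_ticket => hazmat_flag]; rule 6 [manifest_closed => oversize_item]. ⇒ new: hazmat_flag, oversize_item.
[4] rule 4 [hazmat_flag, dock_ready => priority_ship]. ⇒ new: priority_ship.
Closure: {address_valid, backorder, dock_ready, hazmat_flag, insured, labeled, manifest_closed, notify_customer, oversize_item, packed, payment_cleared, pick_ticket, priority_ship, restock_request, split_shipment, stock_low} — 16 facts.

16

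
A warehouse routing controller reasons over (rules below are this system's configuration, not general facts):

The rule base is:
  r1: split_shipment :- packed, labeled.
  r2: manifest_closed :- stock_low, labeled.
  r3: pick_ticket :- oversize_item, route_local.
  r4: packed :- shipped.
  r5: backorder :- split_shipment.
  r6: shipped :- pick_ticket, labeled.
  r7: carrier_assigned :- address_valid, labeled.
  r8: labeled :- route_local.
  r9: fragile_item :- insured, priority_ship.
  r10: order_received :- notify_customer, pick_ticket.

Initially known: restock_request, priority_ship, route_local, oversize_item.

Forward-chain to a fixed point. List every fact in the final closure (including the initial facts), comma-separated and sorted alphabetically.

[1] r3 [pick_ticket :- oversize_item, route_local.]; r8 [labeled :- route_local.]. ⇒ new: pick_ticket, labeled.
[2] r6 [shipped :- pick_ticket, labeled.]. ⇒ new: shipped.
[3] r4 [packed :- shipped.]. ⇒ new: packed.
[4] r1 [split_shipment :- packed, labeled.]. ⇒ new: split_shipment.
[5] r5 [backorder :- split_shipment.]. ⇒ new: backorder.

backorder, labeled, oversize_item, packed, pick_ticket, priority_ship, restock_request, route_local, shipped, split_shipment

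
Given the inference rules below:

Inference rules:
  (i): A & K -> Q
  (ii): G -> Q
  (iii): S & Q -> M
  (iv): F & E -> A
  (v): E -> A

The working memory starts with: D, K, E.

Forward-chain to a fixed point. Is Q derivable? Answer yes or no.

yes

Round 1 fires (v), giving A.
Round 2 fires (i), giving Q.
Q appears in round 2, so it is derivable.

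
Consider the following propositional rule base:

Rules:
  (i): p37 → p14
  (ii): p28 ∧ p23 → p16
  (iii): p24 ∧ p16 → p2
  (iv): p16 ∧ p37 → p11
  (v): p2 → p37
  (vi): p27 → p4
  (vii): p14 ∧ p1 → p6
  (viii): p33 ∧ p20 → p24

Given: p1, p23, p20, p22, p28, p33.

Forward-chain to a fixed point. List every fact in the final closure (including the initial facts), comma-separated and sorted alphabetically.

p1, p11, p14, p16, p2, p20, p22, p23, p24, p28, p33, p37, p6

Round 1: (ii) [p28 ∧ p23 → p16]; (viii) [p33 ∧ p20 → p24]. Adds p16, p24.
Round 2: (iii) [p24 ∧ p16 → p2]. Adds p2.
Round 3: (v) [p2 → p37]. Adds p37.
Round 4: (i) [p37 → p14]; (iv) [p16 ∧ p37 → p11]. Adds p14, p11.
Round 5: (vii) [p14 ∧ p1 → p6]. Adds p6.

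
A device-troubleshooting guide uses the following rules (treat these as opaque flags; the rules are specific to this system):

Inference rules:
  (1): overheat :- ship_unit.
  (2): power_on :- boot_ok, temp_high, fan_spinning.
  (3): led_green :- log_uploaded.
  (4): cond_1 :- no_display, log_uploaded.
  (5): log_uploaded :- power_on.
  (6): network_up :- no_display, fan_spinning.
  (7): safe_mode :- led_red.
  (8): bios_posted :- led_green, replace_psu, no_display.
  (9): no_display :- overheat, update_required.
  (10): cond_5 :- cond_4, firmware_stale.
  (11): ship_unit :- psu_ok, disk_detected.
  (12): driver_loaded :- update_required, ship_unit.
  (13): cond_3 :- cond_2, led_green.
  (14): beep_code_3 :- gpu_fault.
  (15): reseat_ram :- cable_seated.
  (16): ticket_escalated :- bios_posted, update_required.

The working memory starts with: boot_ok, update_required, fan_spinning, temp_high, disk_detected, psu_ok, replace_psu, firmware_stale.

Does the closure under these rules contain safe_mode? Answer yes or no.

no

[1] (2) [power_on :- boot_ok, temp_high, fan_spinning.]; (11) [ship_unit :- psu_ok, disk_detected.]. ⇒ new: power_on, ship_unit.
[2] (1) [overheat :- ship_unit.]; (5) [log_uploaded :- power_on.]; (12) [driver_loaded :- update_required, ship_unit.]. ⇒ new: overheat, log_uploaded, driver_loaded.
[3] (3) [led_green :- log_uploaded.]; (9) [no_display :- overheat, update_required.]. ⇒ new: led_green, no_display.
[4] (4) [cond_1 :- no_display, log_uploaded.]; (6) [network_up :- no_display, fan_spinning.]; (8) [bios_posted :- led_green, replace_psu, no_display.]. ⇒ new: cond_1, network_up, bios_posted.
[5] (16) [ticket_escalated :- bios_posted, update_required.]. ⇒ new: ticket_escalated.
Fixed point reached. safe_mode is concluded only by (7); (7) needs led_red (never derived).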